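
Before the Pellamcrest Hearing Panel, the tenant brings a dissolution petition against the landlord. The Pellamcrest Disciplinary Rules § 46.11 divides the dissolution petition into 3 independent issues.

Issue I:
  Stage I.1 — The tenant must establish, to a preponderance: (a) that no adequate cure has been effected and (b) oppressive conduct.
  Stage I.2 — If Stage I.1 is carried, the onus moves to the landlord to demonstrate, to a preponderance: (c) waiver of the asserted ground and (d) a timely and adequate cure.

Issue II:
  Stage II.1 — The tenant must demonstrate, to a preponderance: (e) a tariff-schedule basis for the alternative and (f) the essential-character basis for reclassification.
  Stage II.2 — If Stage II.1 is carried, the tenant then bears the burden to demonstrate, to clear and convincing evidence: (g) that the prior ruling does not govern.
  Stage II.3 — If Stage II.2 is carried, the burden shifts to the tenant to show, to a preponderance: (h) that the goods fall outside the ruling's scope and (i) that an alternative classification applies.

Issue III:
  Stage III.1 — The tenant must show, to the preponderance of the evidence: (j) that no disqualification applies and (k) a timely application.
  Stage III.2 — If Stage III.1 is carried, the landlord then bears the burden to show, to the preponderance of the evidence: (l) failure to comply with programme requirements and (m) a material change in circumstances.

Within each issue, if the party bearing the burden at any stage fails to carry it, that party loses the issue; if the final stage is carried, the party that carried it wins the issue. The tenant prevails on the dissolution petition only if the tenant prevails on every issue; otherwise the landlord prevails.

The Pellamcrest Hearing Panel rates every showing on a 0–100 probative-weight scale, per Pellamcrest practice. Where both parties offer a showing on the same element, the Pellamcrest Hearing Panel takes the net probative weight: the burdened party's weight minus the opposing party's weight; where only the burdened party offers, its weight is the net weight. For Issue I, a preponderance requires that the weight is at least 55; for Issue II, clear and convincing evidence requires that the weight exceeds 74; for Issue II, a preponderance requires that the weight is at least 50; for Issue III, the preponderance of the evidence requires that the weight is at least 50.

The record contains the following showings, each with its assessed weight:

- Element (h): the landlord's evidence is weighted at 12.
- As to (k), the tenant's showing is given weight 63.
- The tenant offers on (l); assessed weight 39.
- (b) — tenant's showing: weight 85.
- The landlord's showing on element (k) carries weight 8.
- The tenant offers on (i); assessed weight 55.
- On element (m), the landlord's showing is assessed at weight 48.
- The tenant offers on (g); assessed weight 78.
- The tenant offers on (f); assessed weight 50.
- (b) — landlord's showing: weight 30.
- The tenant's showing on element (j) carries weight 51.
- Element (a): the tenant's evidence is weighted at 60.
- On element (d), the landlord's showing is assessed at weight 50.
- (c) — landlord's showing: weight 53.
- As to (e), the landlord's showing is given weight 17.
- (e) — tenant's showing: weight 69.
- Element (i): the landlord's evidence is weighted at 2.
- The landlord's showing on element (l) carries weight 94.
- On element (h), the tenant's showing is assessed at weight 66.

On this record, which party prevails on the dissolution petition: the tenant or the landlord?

tenant

— Issue I —
At Stage I.1 the tenant must meet a preponderance (weight is at least 55): on (a) the weight is 60, which does reach 55, so (a) meets the standard; on (b) the weight is 85 less the opposing 30 gives net 55, ≥ 55, so (b) meets the standard.
  Stage I.1 carried; the burden shifts to the landlord.
At Stage I.2 the landlord must meet a preponderance (weight is at least 55): on (c) the weight is 53, which does not reach 55, so (c) does not meet the standard; on (d) the weight is 50, < 55, so (d) does not meet the standard.
  Not every element is met, so the landlord fails to carry Stage I.2.
The tenant prevails on this issue.
— Issue II —
At Stage II.1 the tenant must meet a preponderance (weight is at least 50): on (e) the weight is 69 less the opposing 17 gives net 52, ≥ 50, so (e) meets the standard; on (f) the weight is 50, ≥ 50, so (f) meets the standard.
  Stage II.1 is satisfied; the tenant continues to bear the burden.
At Stage II.2 the tenant must meet clear and convincing evidence (weight exceeds 74): on (g) the weight is 78, which does exceed 74, so (g) meets the standard.
  All elements met. The tenant retains the burden for Stage II.3.
At Stage II.3 the tenant must meet a preponderance (weight is at least 50): on (h) the weight is 66 less the opposing 12 gives net 54, ≥ 50, so (h) meets the standard; on (i) the weight is 55 less the opposing 2 gives net 53, which does reach 50, so (i) meets the standard.
  All elements met at the final stage.
Every stage carried; the tenant prevails on this issue.
— Issue III —
At Stage III.1 the tenant must meet the preponderance of the evidence (weight is at least 50): on (j) the weight is 51, ≥ 50, so (j) meets the standard; on (k) the weight is 63 less the opposing 8 gives net 55, which does reach 50, so (k) meets the standard.
  The tenant carries Stage III.1; the landlord now bears the burden.
At Stage III.2 the landlord must meet the preponderance of the evidence (weight is at least 50): on (l) the weight is 94 less the opposing 39 gives net 55, ≥ 50, so (l) meets the standard; on (m) the weight is 48, < 50, so (m) does not meet the standard.
  The landlord does not carry Stage III.2.
The tenant prevails on this issue.
Per-issue: Issue I → tenant; Issue II → tenant; Issue III → tenant. The tenant must prevail on every issue; overall, the tenant prevails.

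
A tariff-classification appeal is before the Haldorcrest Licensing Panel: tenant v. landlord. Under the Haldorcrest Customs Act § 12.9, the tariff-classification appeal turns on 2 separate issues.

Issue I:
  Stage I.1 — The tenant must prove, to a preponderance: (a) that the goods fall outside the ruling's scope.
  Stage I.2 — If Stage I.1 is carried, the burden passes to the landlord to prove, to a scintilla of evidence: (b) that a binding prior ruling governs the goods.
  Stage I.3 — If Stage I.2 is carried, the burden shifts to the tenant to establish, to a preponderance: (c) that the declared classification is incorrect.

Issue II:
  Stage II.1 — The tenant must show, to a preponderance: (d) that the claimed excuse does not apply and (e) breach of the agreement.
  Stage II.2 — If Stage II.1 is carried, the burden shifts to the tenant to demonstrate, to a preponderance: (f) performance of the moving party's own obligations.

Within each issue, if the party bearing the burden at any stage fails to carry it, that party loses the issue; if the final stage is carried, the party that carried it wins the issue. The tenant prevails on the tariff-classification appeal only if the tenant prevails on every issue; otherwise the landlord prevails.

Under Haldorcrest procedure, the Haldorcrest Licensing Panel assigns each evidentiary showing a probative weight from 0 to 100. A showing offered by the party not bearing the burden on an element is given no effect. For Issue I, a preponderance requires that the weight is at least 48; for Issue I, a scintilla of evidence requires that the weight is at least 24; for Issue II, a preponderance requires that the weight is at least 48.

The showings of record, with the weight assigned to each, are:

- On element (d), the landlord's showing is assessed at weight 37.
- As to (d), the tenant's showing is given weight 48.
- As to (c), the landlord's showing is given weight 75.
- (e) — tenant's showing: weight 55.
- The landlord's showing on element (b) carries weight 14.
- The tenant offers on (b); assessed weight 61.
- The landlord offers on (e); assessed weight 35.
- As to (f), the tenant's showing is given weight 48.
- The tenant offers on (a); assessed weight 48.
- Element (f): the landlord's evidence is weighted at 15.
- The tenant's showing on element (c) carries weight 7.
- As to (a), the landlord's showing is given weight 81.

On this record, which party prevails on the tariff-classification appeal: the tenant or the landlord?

— Issue I —
At Stage I.1 the tenant must meet a preponderance (weight is at least 48): on (a) the weight is 48 (the landlord's 81 is given no effect), ≥ 48, so (a) meets the standard.
  The tenant carries Stage I.1; the landlord now bears the burden.
At Stage I.2 the landlord must meet a scintilla of evidence (weight is at least 24): on (b) the weight is 14 (the tenant's 61 is given no effect), < 24, so (b) does not meet the standard.
  Not every element is met, so the landlord fails to carry Stage I.2.
The analysis ends at Stage I.2; the tenant prevails on this issue.
— Issue II —
At Stage II.1 the tenant must meet a preponderance (weight is at least 48): on (d) the weight is 48 (the landlord's 37 is given no effect), which does reach 48, so (d) meets the standard; on (e) the weight is 55 (the landlord's 35 is given no effect), which does reach 48, so (e) meets the standard.
  Stage II.1 carried; the burden remains with the tenant.
At Stage II.2 the tenant must meet a preponderance (weight is at least 48): on (f) the weight is 48 (the landlord's 15 is given no effect), which does reach 48, so (f) meets the standard.
  Stage II.2 carried; the final stage is satisfied.
All stages carried — the tenant prevails on this issue.
Per-issue: Issue I → tenant; Issue II → tenant. The tenant must prevail on every issue; overall, the tenant prevails.

tenant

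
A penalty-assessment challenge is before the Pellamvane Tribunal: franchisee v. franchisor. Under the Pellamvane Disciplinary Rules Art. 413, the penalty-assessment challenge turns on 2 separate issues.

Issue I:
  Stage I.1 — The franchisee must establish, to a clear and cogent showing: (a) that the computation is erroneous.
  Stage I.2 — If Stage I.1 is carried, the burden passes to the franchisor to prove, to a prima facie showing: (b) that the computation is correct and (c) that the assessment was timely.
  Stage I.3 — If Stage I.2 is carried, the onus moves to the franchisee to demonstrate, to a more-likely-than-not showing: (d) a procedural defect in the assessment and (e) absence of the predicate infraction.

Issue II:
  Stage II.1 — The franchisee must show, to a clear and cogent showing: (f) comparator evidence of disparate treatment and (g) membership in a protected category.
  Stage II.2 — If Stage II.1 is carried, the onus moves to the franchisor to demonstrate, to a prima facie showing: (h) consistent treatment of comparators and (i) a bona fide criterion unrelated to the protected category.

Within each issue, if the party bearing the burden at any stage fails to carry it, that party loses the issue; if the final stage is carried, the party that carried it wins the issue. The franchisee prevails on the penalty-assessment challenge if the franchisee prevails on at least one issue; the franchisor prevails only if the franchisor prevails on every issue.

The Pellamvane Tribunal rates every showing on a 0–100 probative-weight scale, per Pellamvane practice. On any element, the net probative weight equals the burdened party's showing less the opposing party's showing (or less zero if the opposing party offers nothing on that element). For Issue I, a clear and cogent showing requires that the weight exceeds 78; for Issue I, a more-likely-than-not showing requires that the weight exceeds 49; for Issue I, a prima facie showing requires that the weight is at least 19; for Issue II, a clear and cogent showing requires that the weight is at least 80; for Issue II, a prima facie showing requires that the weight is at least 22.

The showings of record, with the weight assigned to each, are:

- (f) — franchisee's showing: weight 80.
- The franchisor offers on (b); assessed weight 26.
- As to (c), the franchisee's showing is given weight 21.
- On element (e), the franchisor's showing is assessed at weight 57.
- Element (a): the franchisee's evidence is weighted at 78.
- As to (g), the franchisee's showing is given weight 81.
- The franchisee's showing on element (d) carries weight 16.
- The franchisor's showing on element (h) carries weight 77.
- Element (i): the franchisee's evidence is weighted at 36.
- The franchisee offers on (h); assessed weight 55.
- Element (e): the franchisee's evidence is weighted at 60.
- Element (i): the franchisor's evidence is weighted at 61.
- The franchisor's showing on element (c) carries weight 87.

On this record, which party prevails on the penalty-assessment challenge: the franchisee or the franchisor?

franchisor

— Issue I —
Stage I.1 (franchisee, a clear and cogent showing, weight exceeds 78): (a) 78 ≤ 78 — fails.
  Not every element is met, so the franchisee fails to carry Stage I.1.
The analysis ends at Stage I.1; the franchisor prevails on this issue.
— Issue II —
Stage II.1 — burden on franchisee; standard: a clear and cogent showing (weight is at least 80).
    (f): 80 ≥ 80 [met]
    (g): 81 ≥ 80 [met]
  Stage II.1 is satisfied; the onus moves to the franchisor.
Stage II.2 — burden on franchisor; standard: a prima facie showing (weight is at least 22).
    (h): 77 − 55 = 22 ≥ 22 [met]
    (i): 61 − 36 = 25 ≥ 22 [met]
  Stage II.2 carried; the final stage is satisfied.
With every stage satisfied, the franchisor prevails on this issue.
Per-issue: Issue I → franchisor; Issue II → franchisor. The franchisee must prevail on at least one issue; overall, the franchisor prevails.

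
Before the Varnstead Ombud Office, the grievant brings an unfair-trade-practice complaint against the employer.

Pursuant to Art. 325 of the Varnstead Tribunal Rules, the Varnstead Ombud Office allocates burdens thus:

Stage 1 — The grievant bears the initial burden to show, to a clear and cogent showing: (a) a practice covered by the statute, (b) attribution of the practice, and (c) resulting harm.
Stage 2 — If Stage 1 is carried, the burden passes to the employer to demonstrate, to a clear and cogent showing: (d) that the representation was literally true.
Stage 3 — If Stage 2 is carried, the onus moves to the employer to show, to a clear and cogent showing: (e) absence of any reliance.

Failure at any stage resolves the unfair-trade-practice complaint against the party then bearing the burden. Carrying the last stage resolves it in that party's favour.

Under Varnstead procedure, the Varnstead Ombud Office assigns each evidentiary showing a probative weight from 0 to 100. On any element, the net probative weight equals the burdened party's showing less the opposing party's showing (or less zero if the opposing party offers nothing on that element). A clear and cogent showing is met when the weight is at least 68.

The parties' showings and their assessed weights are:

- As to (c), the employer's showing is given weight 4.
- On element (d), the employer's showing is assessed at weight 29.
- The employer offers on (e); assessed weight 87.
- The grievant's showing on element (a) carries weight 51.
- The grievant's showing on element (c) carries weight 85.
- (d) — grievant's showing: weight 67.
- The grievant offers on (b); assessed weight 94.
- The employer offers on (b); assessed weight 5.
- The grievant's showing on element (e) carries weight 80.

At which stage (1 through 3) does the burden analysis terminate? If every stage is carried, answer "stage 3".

Stage 1 (grievant, a clear and cogent showing, weight is at least 68): (a) 51 < 68 — fails; (b) net 94−5=89 ≥ 68 — meets; (c) net 85−4=81 ≥ 68 — meets.
  The grievant does not carry Stage 1.
So the employer prevails.

stage 1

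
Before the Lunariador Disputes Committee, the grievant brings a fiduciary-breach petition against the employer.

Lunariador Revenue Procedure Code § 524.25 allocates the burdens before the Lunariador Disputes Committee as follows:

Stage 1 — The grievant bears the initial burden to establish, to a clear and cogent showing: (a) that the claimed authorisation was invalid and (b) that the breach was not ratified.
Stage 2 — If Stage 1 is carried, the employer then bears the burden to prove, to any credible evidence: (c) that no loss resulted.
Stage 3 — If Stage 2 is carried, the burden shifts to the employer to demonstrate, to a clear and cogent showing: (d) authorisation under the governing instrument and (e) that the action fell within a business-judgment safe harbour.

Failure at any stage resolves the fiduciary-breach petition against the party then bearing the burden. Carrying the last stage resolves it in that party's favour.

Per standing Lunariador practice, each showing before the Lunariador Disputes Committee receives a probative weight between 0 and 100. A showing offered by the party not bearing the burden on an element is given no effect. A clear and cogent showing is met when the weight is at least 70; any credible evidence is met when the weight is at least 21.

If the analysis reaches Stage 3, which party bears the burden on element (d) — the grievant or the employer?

employer

Stage 3's rule assigns the burden to the employer (to a clear and cogent showing).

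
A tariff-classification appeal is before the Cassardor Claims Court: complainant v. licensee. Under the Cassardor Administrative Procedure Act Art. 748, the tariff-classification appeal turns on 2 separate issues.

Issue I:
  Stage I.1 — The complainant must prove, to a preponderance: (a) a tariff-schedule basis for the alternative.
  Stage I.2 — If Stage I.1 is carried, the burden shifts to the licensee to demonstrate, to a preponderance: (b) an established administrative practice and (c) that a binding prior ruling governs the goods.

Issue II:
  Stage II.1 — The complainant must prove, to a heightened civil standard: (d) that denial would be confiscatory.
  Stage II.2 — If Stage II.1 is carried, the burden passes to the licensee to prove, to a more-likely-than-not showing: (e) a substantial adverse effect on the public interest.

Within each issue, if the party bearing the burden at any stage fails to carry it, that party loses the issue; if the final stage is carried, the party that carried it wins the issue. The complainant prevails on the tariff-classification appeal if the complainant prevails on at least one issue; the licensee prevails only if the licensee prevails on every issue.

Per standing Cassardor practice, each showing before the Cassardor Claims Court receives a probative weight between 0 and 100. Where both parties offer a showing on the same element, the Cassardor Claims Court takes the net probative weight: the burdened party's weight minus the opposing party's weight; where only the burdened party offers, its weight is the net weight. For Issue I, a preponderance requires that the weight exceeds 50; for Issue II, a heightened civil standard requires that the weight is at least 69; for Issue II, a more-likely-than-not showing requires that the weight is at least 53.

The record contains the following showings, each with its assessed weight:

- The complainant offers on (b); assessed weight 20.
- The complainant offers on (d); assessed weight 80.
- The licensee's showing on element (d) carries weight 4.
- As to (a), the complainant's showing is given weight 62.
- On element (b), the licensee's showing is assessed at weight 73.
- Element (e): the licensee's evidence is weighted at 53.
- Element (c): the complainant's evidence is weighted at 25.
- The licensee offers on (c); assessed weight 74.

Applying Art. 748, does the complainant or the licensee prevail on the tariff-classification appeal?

— Issue I —
At Stage I.1 the complainant must meet a preponderance (weight exceeds 50): on (a) the weight is 62, > 50, so (a) meets the standard.
  All elements met. The burden passes to the licensee.
At Stage I.2 the licensee must meet a preponderance (weight exceeds 50): on (b) the weight is 73 less the opposing 20 gives net 53, > 50, so (b) meets the standard; on (c) the weight is 74 less the opposing 25 gives net 49, ≤ 50, so (c) does not meet the standard.
  Not every element is met, so the licensee fails to carry Stage I.2.
The complainant prevails on this issue.
— Issue II —
Stage II.1 (complainant, a heightened civil standard, weight is at least 69): (d) net 80−4=76 ≥ 69 — meets.
  All elements met. The burden passes to the licensee.
Stage II.2 (licensee, a more-likely-than-not showing, weight is at least 53): (e) 53 ≥ 53 — meets.
  All elements met at the final stage.
Every stage carried; the licensee prevails on this issue.
Per-issue: Issue I → complainant; Issue II → licensee. The complainant must prevail on at least one issue; overall, the complainant prevails.

complainant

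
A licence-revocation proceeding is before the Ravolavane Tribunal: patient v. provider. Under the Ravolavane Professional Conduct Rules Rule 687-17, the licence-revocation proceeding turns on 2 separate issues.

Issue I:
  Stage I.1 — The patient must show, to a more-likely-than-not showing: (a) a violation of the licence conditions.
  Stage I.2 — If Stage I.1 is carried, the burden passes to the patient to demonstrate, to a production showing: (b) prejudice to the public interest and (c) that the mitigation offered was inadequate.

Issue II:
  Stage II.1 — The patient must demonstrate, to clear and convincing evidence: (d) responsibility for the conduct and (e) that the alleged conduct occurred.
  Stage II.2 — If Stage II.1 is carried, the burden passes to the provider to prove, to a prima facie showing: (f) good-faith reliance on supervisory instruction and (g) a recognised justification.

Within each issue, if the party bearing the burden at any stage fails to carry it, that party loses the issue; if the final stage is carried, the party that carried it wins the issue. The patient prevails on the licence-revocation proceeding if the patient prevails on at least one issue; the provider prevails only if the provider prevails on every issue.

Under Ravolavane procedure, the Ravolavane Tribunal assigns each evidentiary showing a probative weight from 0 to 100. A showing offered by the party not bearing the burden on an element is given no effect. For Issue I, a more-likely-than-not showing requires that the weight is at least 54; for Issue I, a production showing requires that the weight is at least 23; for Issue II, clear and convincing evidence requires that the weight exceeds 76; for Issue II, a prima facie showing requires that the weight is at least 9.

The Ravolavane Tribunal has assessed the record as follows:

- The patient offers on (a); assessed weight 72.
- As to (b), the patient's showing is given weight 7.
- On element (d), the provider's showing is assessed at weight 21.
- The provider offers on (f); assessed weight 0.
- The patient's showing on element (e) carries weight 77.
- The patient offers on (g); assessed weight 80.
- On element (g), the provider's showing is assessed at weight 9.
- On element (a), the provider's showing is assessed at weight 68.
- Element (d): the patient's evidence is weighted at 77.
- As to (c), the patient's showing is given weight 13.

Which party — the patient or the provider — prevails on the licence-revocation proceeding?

— Issue I —
At Stage I.1 the patient must meet a more-likely-than-not showing (weight is at least 54): on (a) the weight is 72 (the provider's 68 is given no effect), which does reach 54, so (a) meets the standard.
  Stage I.1 carried; the burden remains with the patient.
At Stage I.2 the patient must meet a production showing (weight is at least 23): on (b) the weight is 7, < 23, so (b) does not meet the standard; on (c) the weight is 13, which does not reach 23, so (c) does not meet the standard.
  Not every element is met, so the patient fails to carry Stage I.2.
The analysis ends at Stage I.2; the provider prevails on this issue.
— Issue II —
Stage II.1 — burden on patient; standard: clear and convincing evidence (weight exceeds 76).
    (d): 77 (provider's 21 disregarded) > 76 [met]
    (e): 77 > 76 [met]
  The patient carries Stage II.1; the provider now bears the burden.
Stage II.2 — burden on provider; standard: a prima facie showing (weight is at least 9).
    (f): 0 < 9 [not met]
    (g): 9 (patient's 80 disregarded) ≥ 9 [met]
  Not every element is met, so the provider fails to carry Stage II.2.
The patient prevails on this issue.
Per-issue: Issue I → provider; Issue II → patient. The patient must prevail on at least one issue; overall, the patient prevails.

patient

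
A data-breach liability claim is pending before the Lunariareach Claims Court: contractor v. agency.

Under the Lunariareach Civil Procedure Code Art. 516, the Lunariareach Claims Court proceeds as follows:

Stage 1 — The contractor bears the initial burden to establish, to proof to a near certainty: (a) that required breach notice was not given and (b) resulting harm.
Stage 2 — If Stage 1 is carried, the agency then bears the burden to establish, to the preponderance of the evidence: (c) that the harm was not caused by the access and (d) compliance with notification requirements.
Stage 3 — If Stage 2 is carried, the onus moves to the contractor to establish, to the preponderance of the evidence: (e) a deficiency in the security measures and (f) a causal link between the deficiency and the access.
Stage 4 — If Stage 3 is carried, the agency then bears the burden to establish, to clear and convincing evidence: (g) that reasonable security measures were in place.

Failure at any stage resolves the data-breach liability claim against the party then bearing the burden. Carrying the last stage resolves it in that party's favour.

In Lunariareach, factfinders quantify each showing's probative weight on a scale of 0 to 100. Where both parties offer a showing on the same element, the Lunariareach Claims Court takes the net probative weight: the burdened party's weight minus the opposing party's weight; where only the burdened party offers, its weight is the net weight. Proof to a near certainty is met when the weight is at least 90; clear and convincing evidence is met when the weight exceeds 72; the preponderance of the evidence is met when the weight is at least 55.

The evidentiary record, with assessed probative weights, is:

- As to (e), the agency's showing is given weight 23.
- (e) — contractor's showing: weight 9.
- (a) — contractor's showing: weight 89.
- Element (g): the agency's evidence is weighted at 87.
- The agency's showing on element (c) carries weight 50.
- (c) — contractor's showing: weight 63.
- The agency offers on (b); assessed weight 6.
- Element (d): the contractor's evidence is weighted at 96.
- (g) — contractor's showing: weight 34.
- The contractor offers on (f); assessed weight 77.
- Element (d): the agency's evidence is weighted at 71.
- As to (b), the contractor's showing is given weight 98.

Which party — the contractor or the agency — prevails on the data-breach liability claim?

Stage 1 (contractor, proof to a near certainty, weight is at least 90): (a) 89 < 90 — fails; (b) net 98−6=92 ≥ 90 — meets.
  Not every element is met, so the contractor fails to carry Stage 1.
The agency prevails.

agency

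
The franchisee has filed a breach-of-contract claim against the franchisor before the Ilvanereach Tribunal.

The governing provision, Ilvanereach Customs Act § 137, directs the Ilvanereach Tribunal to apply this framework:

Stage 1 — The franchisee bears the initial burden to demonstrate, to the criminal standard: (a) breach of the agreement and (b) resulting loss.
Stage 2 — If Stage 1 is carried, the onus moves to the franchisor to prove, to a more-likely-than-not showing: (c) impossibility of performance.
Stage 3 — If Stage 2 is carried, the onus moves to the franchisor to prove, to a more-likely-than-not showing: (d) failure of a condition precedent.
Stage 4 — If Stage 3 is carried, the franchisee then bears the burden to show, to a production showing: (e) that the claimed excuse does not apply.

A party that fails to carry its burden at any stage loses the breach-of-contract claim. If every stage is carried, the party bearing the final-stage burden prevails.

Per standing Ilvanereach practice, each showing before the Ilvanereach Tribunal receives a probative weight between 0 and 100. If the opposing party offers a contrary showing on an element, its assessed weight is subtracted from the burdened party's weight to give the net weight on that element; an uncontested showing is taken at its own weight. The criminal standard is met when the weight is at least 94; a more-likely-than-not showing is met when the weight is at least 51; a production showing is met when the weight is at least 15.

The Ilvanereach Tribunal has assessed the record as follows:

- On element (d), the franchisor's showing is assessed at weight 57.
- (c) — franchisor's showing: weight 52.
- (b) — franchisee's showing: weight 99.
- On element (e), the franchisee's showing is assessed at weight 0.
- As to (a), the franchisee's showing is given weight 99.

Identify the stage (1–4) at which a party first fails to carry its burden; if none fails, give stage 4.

At Stage 1 the franchisee must meet the criminal standard (weight is at least 94): on (a) the weight is 99, ≥ 94, so (a) meets the standard; on (b) the weight is 99, which does reach 94, so (b) meets the standard.
  Stage 1 is satisfied; the onus moves to the franchisor.
At Stage 2 the franchisor must meet a more-likely-than-not showing (weight is at least 51): on (c) the weight is 52, ≥ 51, so (c) meets the standard.
  Stage 2 is satisfied; the franchisor continues to bear the burden.
At Stage 3 the franchisor must meet a more-likely-than-not showing (weight is at least 51): on (d) the weight is 57, ≥ 51, so (d) meets the standard.
  Stage 3 carried; the burden shifts to the franchisee.
At Stage 4 the franchisee must meet a production showing (weight is at least 15): on (e) the weight is 0, < 15, so (e) does not meet the standard.
  The franchisee does not carry Stage 4.
The analysis ends at Stage 4; the franchisor prevails.

stage 4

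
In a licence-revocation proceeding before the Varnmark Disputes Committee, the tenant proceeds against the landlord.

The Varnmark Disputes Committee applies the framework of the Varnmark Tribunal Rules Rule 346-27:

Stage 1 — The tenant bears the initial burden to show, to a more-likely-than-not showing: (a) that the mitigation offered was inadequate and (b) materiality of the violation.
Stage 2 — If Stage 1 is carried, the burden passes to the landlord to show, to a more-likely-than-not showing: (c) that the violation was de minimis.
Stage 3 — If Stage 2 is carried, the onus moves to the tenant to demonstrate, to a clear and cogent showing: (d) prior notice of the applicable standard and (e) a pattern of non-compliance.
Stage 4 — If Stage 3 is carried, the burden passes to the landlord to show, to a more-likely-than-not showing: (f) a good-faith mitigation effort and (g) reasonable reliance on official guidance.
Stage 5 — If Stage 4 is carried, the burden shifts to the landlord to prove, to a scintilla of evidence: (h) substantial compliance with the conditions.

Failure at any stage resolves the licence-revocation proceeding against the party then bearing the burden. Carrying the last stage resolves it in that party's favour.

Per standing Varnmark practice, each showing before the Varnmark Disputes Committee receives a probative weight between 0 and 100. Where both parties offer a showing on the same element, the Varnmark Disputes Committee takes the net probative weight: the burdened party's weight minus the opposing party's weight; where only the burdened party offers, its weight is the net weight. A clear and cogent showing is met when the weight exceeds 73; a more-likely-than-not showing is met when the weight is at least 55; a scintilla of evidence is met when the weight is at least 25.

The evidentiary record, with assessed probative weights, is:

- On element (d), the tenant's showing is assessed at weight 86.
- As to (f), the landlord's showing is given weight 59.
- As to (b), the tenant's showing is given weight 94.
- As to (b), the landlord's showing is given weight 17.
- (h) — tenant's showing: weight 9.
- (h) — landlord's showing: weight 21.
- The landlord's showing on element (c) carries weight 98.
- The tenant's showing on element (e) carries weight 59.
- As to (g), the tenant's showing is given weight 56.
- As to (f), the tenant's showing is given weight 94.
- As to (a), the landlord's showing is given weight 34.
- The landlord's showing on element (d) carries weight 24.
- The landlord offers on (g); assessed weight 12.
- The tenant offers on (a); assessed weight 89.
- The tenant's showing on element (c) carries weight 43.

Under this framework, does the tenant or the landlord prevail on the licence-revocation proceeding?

landlord

Stage 1 (tenant, a more-likely-than-not showing, weight is at least 55): (a) net 89−34=55 ≥ 55 — meets; (b) net 94−17=77 ≥ 55 — meets.
  All elements met. The burden passes to the landlord.
Stage 2 (landlord, a more-likely-than-not showing, weight is at least 55): (c) net 98−43=55 ≥ 55 — meets.
  All elements met. The burden passes to the tenant.
Stage 3 (tenant, a clear and cogent showing, weight exceeds 73): (d) net 86−24=62 ≤ 73 — fails; (e) 59 ≤ 73 — fails.
  Not every element is met, so the tenant fails to carry Stage 3.
The analysis ends at Stage 3; the landlord prevails.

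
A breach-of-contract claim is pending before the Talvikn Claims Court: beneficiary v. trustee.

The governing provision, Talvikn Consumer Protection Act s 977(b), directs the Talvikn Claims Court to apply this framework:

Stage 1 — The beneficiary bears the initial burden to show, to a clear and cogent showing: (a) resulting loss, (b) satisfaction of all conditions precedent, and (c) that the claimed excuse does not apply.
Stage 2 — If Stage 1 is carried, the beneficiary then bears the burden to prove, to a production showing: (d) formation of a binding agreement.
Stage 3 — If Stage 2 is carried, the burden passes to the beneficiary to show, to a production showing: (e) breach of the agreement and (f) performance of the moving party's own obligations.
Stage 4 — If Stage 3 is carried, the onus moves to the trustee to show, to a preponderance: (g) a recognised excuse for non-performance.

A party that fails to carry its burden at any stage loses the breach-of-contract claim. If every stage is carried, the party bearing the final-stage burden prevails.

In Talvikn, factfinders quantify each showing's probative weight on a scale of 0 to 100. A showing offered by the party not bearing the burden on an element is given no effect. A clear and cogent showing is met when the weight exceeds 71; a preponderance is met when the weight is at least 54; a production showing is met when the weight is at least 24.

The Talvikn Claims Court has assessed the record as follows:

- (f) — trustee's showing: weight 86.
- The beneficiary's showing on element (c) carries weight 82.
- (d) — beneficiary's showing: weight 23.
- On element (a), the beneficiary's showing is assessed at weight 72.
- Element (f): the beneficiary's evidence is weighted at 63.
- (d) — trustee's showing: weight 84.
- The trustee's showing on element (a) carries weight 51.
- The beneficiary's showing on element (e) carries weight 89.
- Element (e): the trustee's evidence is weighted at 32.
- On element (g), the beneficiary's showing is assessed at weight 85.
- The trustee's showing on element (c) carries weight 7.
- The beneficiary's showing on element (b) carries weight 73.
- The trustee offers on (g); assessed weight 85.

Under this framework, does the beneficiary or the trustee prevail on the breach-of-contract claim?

trustee

Stage 1 — burden on beneficiary; standard: a clear and cogent showing (weight exceeds 71).
    (a): 72 (trustee's 51 disregarded) > 71 [met]
    (b): 73 > 71 [met]
    (c): 82 (trustee's 7 disregarded) > 71 [met]
  Stage 1 carried; the burden remains with the beneficiary.
Stage 2 — burden on beneficiary; standard: a production showing (weight is at least 24).
    (d): 23 (trustee's 84 disregarded) < 24 [not met]
  Stage 2 not carried; the beneficiary fails its burden.
So the trustee prevails.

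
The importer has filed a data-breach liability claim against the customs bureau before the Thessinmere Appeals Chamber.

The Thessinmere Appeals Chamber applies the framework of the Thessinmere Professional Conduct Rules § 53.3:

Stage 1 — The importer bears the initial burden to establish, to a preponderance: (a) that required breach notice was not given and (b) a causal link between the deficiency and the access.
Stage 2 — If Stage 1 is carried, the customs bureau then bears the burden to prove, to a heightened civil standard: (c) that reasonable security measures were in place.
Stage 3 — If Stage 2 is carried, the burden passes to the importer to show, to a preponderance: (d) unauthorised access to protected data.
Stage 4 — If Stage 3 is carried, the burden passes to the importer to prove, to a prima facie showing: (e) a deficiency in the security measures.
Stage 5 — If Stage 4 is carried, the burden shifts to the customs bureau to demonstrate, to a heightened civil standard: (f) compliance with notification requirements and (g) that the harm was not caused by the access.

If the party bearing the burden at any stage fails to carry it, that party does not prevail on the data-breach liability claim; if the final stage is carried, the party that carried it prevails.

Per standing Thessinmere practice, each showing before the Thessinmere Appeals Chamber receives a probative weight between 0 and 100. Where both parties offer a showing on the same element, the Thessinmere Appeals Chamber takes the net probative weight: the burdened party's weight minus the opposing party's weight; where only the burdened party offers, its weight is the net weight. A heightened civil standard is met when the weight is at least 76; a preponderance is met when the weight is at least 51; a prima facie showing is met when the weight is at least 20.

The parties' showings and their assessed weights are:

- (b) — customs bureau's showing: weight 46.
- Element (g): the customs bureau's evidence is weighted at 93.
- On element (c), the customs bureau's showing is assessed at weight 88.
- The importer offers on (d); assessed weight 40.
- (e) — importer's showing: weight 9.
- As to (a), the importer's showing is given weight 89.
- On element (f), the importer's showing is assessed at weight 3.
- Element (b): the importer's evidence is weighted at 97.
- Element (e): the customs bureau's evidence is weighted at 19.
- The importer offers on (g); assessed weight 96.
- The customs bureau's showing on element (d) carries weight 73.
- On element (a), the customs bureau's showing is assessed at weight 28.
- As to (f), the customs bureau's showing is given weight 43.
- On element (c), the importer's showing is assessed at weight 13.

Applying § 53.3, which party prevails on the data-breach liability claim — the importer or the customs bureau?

Stage 1 — burden on importer; standard: a preponderance (weight is at least 51).
    (a): 89 − 28 = 61 ≥ 51 [met]
    (b): 97 − 46 = 51 ≥ 51 [met]
  The importer carries Stage 1; the customs bureau now bears the burden.
Stage 2 — burden on customs bureau; standard: a heightened civil standard (weight is at least 76).
    (c): 88 − 13 = 75 < 76 [not met]
  The customs bureau does not carry Stage 2.
The importer prevails.

importer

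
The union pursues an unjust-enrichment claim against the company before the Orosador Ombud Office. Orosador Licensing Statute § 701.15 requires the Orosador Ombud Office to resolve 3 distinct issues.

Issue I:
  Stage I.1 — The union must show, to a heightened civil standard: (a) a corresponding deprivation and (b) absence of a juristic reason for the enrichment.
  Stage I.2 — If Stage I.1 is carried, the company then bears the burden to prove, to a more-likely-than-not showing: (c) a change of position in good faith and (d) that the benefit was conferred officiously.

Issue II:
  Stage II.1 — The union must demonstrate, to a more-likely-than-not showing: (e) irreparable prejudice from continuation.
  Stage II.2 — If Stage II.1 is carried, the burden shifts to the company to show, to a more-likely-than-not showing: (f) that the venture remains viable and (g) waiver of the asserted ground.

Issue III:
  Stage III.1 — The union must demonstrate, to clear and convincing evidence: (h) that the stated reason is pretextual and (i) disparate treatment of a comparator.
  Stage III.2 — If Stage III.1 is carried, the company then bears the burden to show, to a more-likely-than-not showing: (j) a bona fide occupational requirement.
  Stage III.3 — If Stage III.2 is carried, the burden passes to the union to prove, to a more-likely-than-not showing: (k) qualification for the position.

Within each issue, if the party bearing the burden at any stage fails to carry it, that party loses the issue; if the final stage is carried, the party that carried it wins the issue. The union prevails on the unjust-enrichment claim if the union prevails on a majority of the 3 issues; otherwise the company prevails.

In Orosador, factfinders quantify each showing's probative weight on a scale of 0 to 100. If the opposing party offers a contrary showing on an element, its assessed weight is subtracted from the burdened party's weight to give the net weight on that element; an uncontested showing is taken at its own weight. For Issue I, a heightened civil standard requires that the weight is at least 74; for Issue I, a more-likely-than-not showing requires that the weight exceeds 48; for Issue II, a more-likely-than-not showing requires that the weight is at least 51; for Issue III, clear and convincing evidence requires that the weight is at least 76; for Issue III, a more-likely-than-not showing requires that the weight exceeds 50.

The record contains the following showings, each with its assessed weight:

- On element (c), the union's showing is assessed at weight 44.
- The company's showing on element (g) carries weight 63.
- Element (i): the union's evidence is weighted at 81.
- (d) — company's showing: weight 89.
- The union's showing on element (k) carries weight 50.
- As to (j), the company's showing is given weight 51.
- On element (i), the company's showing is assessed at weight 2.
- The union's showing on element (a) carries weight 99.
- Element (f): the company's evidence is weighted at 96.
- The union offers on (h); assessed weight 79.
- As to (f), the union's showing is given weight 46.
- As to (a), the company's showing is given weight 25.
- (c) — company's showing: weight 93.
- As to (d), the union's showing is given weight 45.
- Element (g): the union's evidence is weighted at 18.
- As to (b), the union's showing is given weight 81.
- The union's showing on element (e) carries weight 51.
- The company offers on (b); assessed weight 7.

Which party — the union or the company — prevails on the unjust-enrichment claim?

union

— Issue I —
At Stage I.1 the union must meet a heightened civil standard (weight is at least 74): on (a) the weight is 99 less the opposing 25 gives net 74, ≥ 74, so (a) meets the standard; on (b) the weight is 81 less the opposing 7 gives net 74, which does reach 74, so (b) meets the standard.
  Stage I.1 is satisfied; the onus moves to the company.
At Stage I.2 the company must meet a more-likely-than-not showing (weight exceeds 48): on (c) the weight is 93 less the opposing 44 gives net 49, > 48, so (c) meets the standard; on (d) the weight is 89 less the opposing 45 gives net 44, which does not exceed 48, so (d) does not meet the standard.
  Stage I.2 not carried; the company fails its burden.
So the union prevails on this issue.
— Issue II —
At Stage II.1 the union must meet a more-likely-than-not showing (weight is at least 51): on (e) the weight is 51, ≥ 51, so (e) meets the standard.
  The union carries Stage II.1; the company now bears the burden.
At Stage II.2 the company must meet a more-likely-than-not showing (weight is at least 51): on (f) the weight is 96 less the opposing 46 gives net 50, which does not reach 51, so (f) does not meet the standard; on (g) the weight is 63 less the opposing 18 gives net 45, which does not reach 51, so (g) does not meet the standard.
  The company does not carry Stage II.2.
The analysis ends at Stage II.2; the union prevails on this issue.
— Issue III —
Stage III.1 (union, clear and convincing evidence, weight is at least 76): (h) 79 ≥ 76 — meets; (i) net 81−2=79 ≥ 76 — meets.
  All elements met. The burden passes to the company.
Stage III.2 (company, a more-likely-than-not showing, weight exceeds 50): (j) 51 > 50 — meets.
  Stage III.2 is satisfied; the onus moves to the union.
Stage III.3 (union, a more-likely-than-not showing, weight exceeds 50): (k) 50 ≤ 50 — fails.
  The union does not carry Stage III.3.
The company prevails on this issue.
Per-issue: Issue I → union; Issue II → union; Issue III → company. The union must prevail on a majority of issues; overall, the union prevails.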